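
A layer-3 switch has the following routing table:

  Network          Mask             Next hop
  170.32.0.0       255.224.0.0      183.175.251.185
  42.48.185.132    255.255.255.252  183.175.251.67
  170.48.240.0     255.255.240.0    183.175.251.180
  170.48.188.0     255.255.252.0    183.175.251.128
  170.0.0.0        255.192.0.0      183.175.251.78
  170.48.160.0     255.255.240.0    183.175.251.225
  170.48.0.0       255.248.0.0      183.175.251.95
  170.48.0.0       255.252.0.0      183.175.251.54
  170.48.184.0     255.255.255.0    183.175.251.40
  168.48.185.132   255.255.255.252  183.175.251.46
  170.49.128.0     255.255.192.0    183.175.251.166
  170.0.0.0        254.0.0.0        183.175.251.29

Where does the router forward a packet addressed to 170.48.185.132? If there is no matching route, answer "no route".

Routes whose prefix contains 170.48.185.132:
  170.0.0.0/7 (170.0.0.0 - 171.255.255.255) -> 183.175.251.29
  170.0.0.0/10 (170.0.0.0 - 170.63.255.255) -> 183.175.251.78
  170.32.0.0/11 (170.32.0.0 - 170.63.255.255) -> 183.175.251.185
  170.48.0.0/13 (170.48.0.0 - 170.55.255.255) -> 183.175.251.95
  170.48.0.0/14 (170.48.0.0 - 170.51.255.255) -> 183.175.251.54
More-specific entries that do NOT match:
  42.48.185.132/30 (42.48.185.132 - 42.48.185.135) does not contain 170.48.185.132
  168.48.185.132/30 (168.48.185.132 - 168.48.185.135) does not contain 170.48.185.132
  170.48.184.0/24 (170.48.184.0 - 170.48.184.255) does not contain 170.48.185.132
  170.48.188.0/22 (170.48.188.0 - 170.48.191.255) does not contain 170.48.185.132
  170.48.240.0/20 (170.48.240.0 - 170.48.255.255) does not contain 170.48.185.132
  170.48.160.0/20 (170.48.160.0 - 170.48.175.255) does not contain 170.48.185.132
  170.49.128.0/18 (170.49.128.0 - 170.49.191.255) does not contain 170.48.185.132
Longest matching prefix is /14 -> next hop 183.175.251.54.

183.175.251.54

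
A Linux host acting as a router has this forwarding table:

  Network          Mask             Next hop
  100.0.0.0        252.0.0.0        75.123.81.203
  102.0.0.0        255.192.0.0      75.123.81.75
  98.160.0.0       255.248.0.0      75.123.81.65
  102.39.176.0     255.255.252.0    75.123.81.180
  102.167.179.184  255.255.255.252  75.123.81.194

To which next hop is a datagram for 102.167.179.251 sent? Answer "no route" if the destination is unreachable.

75.123.81.203

Routes whose prefix contains 102.167.179.251:
  100.0.0.0/6 (100.0.0.0 - 103.255.255.255) -> 75.123.81.203
More-specific entries that do NOT match:
  102.167.179.184/30 (102.167.179.184 - 102.167.179.187) does not contain 102.167.179.251
  102.39.176.0/22 (102.39.176.0 - 102.39.179.255) does not contain 102.167.179.251
  98.160.0.0/13 (98.160.0.0 - 98.167.255.255) does not contain 102.167.179.251
  102.0.0.0/10 (102.0.0.0 - 102.63.255.255) does not contain 102.167.179.251
Longest matching prefix is /6 -> next hop 75.123.81.203.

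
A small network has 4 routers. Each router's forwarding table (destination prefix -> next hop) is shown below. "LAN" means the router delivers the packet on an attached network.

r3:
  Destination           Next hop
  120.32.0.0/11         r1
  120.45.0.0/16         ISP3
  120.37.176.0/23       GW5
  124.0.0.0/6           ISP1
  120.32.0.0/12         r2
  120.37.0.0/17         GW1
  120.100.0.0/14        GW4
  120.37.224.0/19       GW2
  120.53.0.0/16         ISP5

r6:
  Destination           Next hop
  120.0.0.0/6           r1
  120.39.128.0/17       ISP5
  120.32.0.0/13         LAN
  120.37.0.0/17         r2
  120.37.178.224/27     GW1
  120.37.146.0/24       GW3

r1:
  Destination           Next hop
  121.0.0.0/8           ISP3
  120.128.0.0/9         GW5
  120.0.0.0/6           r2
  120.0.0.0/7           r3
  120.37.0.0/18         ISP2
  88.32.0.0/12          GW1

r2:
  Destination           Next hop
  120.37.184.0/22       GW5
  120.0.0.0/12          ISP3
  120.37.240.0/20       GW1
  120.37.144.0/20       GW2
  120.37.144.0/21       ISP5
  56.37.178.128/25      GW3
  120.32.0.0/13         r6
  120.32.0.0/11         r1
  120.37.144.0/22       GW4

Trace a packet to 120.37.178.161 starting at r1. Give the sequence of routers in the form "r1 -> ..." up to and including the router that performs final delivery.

r1 -> r3 -> r2 -> r6

At r1: longest match for 120.37.178.161 is 120.0.0.0/7 -> r3
At r3: longest match for 120.37.178.161 is 120.32.0.0/12 -> r2
At r2: longest match for 120.37.178.161 is 120.32.0.0/13 -> r6
At r6: longest match for 120.37.178.161 is 120.32.0.0/13 -> LAN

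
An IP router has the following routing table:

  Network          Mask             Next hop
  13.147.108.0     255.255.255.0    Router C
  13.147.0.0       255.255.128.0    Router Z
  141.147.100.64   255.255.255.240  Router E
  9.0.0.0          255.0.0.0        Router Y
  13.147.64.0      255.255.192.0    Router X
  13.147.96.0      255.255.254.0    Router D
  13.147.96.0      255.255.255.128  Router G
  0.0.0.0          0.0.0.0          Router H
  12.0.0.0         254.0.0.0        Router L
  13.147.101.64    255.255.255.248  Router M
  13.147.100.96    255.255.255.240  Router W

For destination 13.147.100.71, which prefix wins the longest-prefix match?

Entries matching 13.147.100.71:
  0.0.0.0/0 (default, matches everything)
  12.0.0.0/7 (12.0.0.0 - 13.255.255.255)
  13.147.0.0/17 (13.147.0.0 - 13.147.127.255)
  13.147.64.0/18 (13.147.64.0 - 13.147.127.255)
Most specific is 13.147.64.0/18.

13.147.64.0/18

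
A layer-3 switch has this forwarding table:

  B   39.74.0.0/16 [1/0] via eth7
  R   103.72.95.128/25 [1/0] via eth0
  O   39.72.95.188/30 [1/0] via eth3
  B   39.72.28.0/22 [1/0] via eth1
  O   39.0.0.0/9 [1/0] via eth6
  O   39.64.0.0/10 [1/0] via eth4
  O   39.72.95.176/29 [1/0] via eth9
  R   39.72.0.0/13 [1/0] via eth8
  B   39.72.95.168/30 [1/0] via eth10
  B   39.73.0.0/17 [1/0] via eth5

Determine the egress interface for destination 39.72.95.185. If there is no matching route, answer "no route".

Routes whose prefix contains 39.72.95.185:
  39.0.0.0/9 (39.0.0.0 - 39.127.255.255) -> eth6
  39.64.0.0/10 (39.64.0.0 - 39.127.255.255) -> eth4
  39.72.0.0/13 (39.72.0.0 - 39.79.255.255) -> eth8
More-specific entries that do NOT match:
  39.72.95.188/30 (39.72.95.188 - 39.72.95.191) does not contain 39.72.95.185
  39.72.95.168/30 (39.72.95.168 - 39.72.95.171) does not contain 39.72.95.185
  39.72.95.176/29 (39.72.95.176 - 39.72.95.183) does not contain 39.72.95.185
  103.72.95.128/25 (103.72.95.128 - 103.72.95.255) does not contain 39.72.95.185
  39.72.28.0/22 (39.72.28.0 - 39.72.31.255) does not contain 39.72.95.185
  39.73.0.0/17 (39.73.0.0 - 39.73.127.255) does not contain 39.72.95.185
  39.74.0.0/16 (39.74.0.0 - 39.74.255.255) does not contain 39.72.95.185
Longest matching prefix is /13 -> interface eth8.

eth8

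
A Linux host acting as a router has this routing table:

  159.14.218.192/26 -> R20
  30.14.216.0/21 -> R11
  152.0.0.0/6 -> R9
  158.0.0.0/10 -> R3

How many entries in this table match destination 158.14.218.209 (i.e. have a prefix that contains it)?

Prefixes containing 158.14.218.209:
  158.0.0.0/10 (158.0.0.0 - 158.63.255.255)
Total matching entries: 1.

1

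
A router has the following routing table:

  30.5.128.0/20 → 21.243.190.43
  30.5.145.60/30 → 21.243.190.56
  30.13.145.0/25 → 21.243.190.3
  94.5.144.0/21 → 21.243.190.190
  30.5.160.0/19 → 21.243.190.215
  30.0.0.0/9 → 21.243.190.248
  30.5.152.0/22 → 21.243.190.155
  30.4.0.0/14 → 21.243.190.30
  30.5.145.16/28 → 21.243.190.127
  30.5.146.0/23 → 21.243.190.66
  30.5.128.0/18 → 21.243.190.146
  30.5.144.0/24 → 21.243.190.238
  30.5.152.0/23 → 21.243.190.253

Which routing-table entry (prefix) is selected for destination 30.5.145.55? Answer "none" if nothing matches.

Entries matching 30.5.145.55:
  30.0.0.0/9 (30.0.0.0 - 30.127.255.255)
  30.4.0.0/14 (30.4.0.0 - 30.7.255.255)
  30.5.128.0/18 (30.5.128.0 - 30.5.191.255)
Most specific is 30.5.128.0/18.

30.5.128.0/18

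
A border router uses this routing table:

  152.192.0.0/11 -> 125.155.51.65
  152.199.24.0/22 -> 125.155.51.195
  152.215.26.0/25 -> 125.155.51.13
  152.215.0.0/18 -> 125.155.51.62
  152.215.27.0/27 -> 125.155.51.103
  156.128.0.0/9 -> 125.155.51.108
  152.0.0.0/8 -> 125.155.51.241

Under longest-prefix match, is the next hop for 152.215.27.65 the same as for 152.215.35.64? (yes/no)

yes

152.215.27.65: longest match 152.215.0.0/18 -> 125.155.51.62
152.215.35.64: longest match 152.215.0.0/18 -> 125.155.51.62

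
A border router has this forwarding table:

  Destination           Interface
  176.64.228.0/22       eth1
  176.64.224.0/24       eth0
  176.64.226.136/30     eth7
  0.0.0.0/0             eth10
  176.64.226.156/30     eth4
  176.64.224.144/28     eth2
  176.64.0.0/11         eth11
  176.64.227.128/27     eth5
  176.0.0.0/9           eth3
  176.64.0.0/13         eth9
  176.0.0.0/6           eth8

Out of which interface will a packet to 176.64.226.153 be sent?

Routes whose prefix contains 176.64.226.153:
  0.0.0.0/0 (default, matches everything) -> eth10
  176.0.0.0/6 (176.0.0.0 - 179.255.255.255) -> eth8
  176.0.0.0/9 (176.0.0.0 - 176.127.255.255) -> eth3
  176.64.0.0/11 (176.64.0.0 - 176.95.255.255) -> eth11
  176.64.0.0/13 (176.64.0.0 - 176.71.255.255) -> eth9
More-specific entries that do NOT match:
  176.64.226.136/30 (176.64.226.136 - 176.64.226.139) does not contain 176.64.226.153
  176.64.226.156/30 (176.64.226.156 - 176.64.226.159) does not contain 176.64.226.153
  176.64.224.144/28 (176.64.224.144 - 176.64.224.159) does not contain 176.64.226.153
  176.64.227.128/27 (176.64.227.128 - 176.64.227.159) does not contain 176.64.226.153
  176.64.224.0/24 (176.64.224.0 - 176.64.224.255) does not contain 176.64.226.153
  176.64.228.0/22 (176.64.228.0 - 176.64.231.255) does not contain 176.64.226.153
Longest matching prefix is /13 -> interface eth9.

eth9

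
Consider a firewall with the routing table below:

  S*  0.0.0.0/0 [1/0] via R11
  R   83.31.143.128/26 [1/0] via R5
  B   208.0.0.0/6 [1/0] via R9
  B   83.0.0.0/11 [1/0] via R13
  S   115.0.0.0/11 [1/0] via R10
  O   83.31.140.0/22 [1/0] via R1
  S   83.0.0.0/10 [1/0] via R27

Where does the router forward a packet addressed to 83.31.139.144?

R13

Routes whose prefix contains 83.31.139.144:
  0.0.0.0/0 (default, matches everything) -> R11
  83.0.0.0/10 (83.0.0.0 - 83.63.255.255) -> R27
  83.0.0.0/11 (83.0.0.0 - 83.31.255.255) -> R13
More-specific entries that do NOT match:
  83.31.143.128/26 (83.31.143.128 - 83.31.143.191) does not contain 83.31.139.144
  83.31.140.0/22 (83.31.140.0 - 83.31.143.255) does not contain 83.31.139.144
Longest matching prefix is /11 -> next hop R13.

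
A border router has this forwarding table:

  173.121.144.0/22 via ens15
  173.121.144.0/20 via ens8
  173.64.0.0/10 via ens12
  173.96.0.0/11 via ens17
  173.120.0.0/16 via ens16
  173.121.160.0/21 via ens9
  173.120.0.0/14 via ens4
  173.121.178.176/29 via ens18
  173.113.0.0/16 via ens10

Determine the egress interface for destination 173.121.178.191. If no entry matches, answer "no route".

Routes whose prefix contains 173.121.178.191:
  173.64.0.0/10 (173.64.0.0 - 173.127.255.255) -> ens12
  173.96.0.0/11 (173.96.0.0 - 173.127.255.255) -> ens17
  173.120.0.0/14 (173.120.0.0 - 173.123.255.255) -> ens4
More-specific entries that do NOT match:
  173.121.178.176/29 (173.121.178.176 - 173.121.178.183) does not contain 173.121.178.191
  173.121.144.0/22 (173.121.144.0 - 173.121.147.255) does not contain 173.121.178.191
  173.121.160.0/21 (173.121.160.0 - 173.121.167.255) does not contain 173.121.178.191
  173.121.144.0/20 (173.121.144.0 - 173.121.159.255) does not contain 173.121.178.191
  173.120.0.0/16 (173.120.0.0 - 173.120.255.255) does not contain 173.121.178.191
  173.113.0.0/16 (173.113.0.0 - 173.113.255.255) does not contain 173.121.178.191
Longest matching prefix is /14 -> interface ens4.

ens4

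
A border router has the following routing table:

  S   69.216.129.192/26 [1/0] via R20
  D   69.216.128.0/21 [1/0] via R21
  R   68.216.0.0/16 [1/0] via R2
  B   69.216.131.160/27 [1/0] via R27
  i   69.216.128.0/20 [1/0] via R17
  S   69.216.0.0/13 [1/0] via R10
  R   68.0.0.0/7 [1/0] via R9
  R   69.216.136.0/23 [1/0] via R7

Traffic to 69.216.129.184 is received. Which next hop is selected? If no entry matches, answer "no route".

R21

Routes whose prefix contains 69.216.129.184:
  68.0.0.0/7 (68.0.0.0 - 69.255.255.255) -> R9
  69.216.0.0/13 (69.216.0.0 - 69.223.255.255) -> R10
  69.216.128.0/20 (69.216.128.0 - 69.216.143.255) -> R17
  69.216.128.0/21 (69.216.128.0 - 69.216.135.255) -> R21
More-specific entries that do NOT match:
  69.216.131.160/27 (69.216.131.160 - 69.216.131.191) does not contain 69.216.129.184
  69.216.129.192/26 (69.216.129.192 - 69.216.129.255) does not contain 69.216.129.184
  69.216.136.0/23 (69.216.136.0 - 69.216.137.255) does not contain 69.216.129.184
Longest matching prefix is /21 -> next hop R21.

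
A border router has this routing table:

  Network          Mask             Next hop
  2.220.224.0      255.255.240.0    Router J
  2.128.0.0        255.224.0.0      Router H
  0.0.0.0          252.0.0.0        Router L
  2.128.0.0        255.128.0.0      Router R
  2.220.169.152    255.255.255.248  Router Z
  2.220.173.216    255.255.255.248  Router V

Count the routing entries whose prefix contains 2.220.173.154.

2

Prefixes containing 2.220.173.154:
  0.0.0.0/6 (0.0.0.0 - 3.255.255.255)
  2.128.0.0/9 (2.128.0.0 - 2.255.255.255)
Total matching entries: 2.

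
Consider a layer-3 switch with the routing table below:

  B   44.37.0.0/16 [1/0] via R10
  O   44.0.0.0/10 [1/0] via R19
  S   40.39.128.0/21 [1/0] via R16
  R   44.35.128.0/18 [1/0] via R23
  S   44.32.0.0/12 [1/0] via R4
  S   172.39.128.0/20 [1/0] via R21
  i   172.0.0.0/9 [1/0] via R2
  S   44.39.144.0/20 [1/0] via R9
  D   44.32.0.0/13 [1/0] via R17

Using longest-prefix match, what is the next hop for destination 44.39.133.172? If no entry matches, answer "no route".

R17

Routes whose prefix contains 44.39.133.172:
  44.0.0.0/10 (44.0.0.0 - 44.63.255.255) -> R19
  44.32.0.0/12 (44.32.0.0 - 44.47.255.255) -> R4
  44.32.0.0/13 (44.32.0.0 - 44.39.255.255) -> R17
More-specific entries that do NOT match:
  40.39.128.0/21 (40.39.128.0 - 40.39.135.255) does not contain 44.39.133.172
  172.39.128.0/20 (172.39.128.0 - 172.39.143.255) does not contain 44.39.133.172
  44.39.144.0/20 (44.39.144.0 - 44.39.159.255) does not contain 44.39.133.172
  44.35.128.0/18 (44.35.128.0 - 44.35.191.255) does not contain 44.39.133.172
  44.37.0.0/16 (44.37.0.0 - 44.37.255.255) does not contain 44.39.133.172
Longest matching prefix is /13 -> next hop R17.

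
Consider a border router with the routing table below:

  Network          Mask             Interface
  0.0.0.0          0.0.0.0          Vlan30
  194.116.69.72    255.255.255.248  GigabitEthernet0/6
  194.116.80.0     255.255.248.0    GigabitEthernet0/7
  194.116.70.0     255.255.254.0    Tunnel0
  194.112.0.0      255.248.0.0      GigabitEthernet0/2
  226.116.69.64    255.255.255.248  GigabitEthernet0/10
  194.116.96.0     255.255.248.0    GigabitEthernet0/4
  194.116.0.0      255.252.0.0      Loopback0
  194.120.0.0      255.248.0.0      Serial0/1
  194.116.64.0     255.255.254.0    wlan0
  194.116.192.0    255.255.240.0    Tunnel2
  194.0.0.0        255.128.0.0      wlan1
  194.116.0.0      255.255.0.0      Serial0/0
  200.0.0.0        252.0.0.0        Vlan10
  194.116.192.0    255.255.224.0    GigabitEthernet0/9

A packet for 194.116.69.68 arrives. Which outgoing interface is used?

Serial0/0

Routes whose prefix contains 194.116.69.68:
  0.0.0.0/0 (default, matches everything) -> Vlan30
  194.0.0.0/9 (194.0.0.0 - 194.127.255.255) -> wlan1
  194.112.0.0/13 (194.112.0.0 - 194.119.255.255) -> GigabitEthernet0/2
  194.116.0.0/14 (194.116.0.0 - 194.119.255.255) -> Loopback0
  194.116.0.0/16 (194.116.0.0 - 194.116.255.255) -> Serial0/0
More-specific entries that do NOT match:
  194.116.69.72/29 (194.116.69.72 - 194.116.69.79) does not contain 194.116.69.68
  226.116.69.64/29 (226.116.69.64 - 226.116.69.71) does not contain 194.116.69.68
  194.116.70.0/23 (194.116.70.0 - 194.116.71.255) does not contain 194.116.69.68
  194.116.64.0/23 (194.116.64.0 - 194.116.65.255) does not contain 194.116.69.68
  194.116.80.0/21 (194.116.80.0 - 194.116.87.255) does not contain 194.116.69.68
  194.116.96.0/21 (194.116.96.0 - 194.116.103.255) does not contain 194.116.69.68
  194.116.192.0/20 (194.116.192.0 - 194.116.207.255) does not contain 194.116.69.68
  194.116.192.0/19 (194.116.192.0 - 194.116.223.255) does not contain 194.116.69.68
Longest matching prefix is /16 -> interface Serial0/0.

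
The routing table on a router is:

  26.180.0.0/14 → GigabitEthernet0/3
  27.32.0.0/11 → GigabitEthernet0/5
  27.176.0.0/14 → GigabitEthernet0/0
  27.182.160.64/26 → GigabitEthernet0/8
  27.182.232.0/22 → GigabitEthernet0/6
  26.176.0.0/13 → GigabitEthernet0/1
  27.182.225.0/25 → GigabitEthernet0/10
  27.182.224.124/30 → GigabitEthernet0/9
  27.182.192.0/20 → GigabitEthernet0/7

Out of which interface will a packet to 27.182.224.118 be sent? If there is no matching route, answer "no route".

No entry's prefix contains 27.182.224.118; there is no default route.

no route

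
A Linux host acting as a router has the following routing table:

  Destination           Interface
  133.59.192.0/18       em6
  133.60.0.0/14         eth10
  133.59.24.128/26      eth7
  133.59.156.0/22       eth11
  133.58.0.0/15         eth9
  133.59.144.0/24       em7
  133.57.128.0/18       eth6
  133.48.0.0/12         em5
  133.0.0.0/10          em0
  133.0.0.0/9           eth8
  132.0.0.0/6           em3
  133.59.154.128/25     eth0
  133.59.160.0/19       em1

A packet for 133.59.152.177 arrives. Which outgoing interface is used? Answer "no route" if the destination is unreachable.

Routes whose prefix contains 133.59.152.177:
  132.0.0.0/6 (132.0.0.0 - 135.255.255.255) -> em3
  133.0.0.0/9 (133.0.0.0 - 133.127.255.255) -> eth8
  133.0.0.0/10 (133.0.0.0 - 133.63.255.255) -> em0
  133.48.0.0/12 (133.48.0.0 - 133.63.255.255) -> em5
  133.58.0.0/15 (133.58.0.0 - 133.59.255.255) -> eth9
More-specific entries that do NOT match:
  133.59.24.128/26 (133.59.24.128 - 133.59.24.191) does not contain 133.59.152.177
  133.59.154.128/25 (133.59.154.128 - 133.59.154.255) does not contain 133.59.152.177
  133.59.144.0/24 (133.59.144.0 - 133.59.144.255) does not contain 133.59.152.177
  133.59.156.0/22 (133.59.156.0 - 133.59.159.255) does not contain 133.59.152.177
  133.59.160.0/19 (133.59.160.0 - 133.59.191.255) does not contain 133.59.152.177
  133.59.192.0/18 (133.59.192.0 - 133.59.255.255) does not contain 133.59.152.177
  133.57.128.0/18 (133.57.128.0 - 133.57.191.255) does not contain 133.59.152.177
Longest matching prefix is /15 -> interface eth9.

eth9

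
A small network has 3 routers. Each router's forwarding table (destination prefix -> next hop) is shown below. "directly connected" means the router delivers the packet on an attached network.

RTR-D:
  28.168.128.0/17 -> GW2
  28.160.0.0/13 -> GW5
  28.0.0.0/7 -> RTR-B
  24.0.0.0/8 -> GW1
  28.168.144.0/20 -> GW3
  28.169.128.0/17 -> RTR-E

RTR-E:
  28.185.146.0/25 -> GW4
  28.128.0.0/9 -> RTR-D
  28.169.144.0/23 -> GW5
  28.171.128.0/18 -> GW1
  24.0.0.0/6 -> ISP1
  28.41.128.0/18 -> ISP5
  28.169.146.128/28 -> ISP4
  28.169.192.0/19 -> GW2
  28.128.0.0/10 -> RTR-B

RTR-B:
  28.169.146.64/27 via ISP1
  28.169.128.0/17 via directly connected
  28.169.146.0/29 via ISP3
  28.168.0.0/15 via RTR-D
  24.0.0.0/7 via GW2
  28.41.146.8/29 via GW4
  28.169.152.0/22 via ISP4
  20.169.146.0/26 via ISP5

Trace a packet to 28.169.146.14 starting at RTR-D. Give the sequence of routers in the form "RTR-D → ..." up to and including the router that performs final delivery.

RTR-D → RTR-E → RTR-B

At RTR-D: longest match for 28.169.146.14 is 28.169.128.0/17 -> RTR-E
At RTR-E: longest match for 28.169.146.14 is 28.128.0.0/10 -> RTR-B
At RTR-B: longest match for 28.169.146.14 is 28.169.128.0/17 -> directly connected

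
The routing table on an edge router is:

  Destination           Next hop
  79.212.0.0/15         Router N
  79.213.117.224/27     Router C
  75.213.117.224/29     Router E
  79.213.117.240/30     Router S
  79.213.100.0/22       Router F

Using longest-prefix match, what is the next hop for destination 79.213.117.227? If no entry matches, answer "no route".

Router C

Routes whose prefix contains 79.213.117.227:
  79.212.0.0/15 (79.212.0.0 - 79.213.255.255) -> Router N
  79.213.117.224/27 (79.213.117.224 - 79.213.117.255) -> Router C
More-specific entries that do NOT match:
  79.213.117.240/30 (79.213.117.240 - 79.213.117.243) does not contain 79.213.117.227
  75.213.117.224/29 (75.213.117.224 - 75.213.117.231) does not contain 79.213.117.227
Longest matching prefix is /27 -> next hop Router C.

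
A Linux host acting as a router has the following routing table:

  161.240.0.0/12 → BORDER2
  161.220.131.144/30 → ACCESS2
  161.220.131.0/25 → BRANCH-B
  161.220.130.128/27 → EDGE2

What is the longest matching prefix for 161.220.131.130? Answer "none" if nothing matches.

161.220.131.130 is outside every listed prefix and there is no default route.

none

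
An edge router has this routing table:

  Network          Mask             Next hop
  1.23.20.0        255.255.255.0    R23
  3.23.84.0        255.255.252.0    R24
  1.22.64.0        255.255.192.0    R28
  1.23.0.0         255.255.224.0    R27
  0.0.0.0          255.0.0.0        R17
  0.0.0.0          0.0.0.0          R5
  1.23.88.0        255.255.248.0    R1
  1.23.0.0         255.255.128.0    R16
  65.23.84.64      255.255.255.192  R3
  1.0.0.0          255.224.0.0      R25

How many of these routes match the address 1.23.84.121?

Prefixes containing 1.23.84.121:
  0.0.0.0/0 (default, matches everything)
  1.0.0.0/11 (1.0.0.0 - 1.31.255.255)
  1.23.0.0/17 (1.23.0.0 - 1.23.127.255)
Total matching entries: 3.

3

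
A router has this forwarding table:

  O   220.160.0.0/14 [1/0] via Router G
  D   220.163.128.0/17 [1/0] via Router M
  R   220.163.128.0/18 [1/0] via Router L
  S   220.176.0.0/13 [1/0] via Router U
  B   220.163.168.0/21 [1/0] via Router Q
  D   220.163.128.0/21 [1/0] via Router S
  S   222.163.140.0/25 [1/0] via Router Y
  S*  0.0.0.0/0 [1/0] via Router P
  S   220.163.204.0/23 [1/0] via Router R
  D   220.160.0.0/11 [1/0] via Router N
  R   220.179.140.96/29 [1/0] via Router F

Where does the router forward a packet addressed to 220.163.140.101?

Routes whose prefix contains 220.163.140.101:
  0.0.0.0/0 (default, matches everything) -> Router P
  220.160.0.0/11 (220.160.0.0 - 220.191.255.255) -> Router N
  220.160.0.0/14 (220.160.0.0 - 220.163.255.255) -> Router G
  220.163.128.0/17 (220.163.128.0 - 220.163.255.255) -> Router M
  220.163.128.0/18 (220.163.128.0 - 220.163.191.255) -> Router L
More-specific entries that do NOT match:
  220.179.140.96/29 (220.179.140.96 - 220.179.140.103) does not contain 220.163.140.101
  222.163.140.0/25 (222.163.140.0 - 222.163.140.127) does not contain 220.163.140.101
  220.163.204.0/23 (220.163.204.0 - 220.163.205.255) does not contain 220.163.140.101
  220.163.168.0/21 (220.163.168.0 - 220.163.175.255) does not contain 220.163.140.101
  220.163.128.0/21 (220.163.128.0 - 220.163.135.255) does not contain 220.163.140.101
Longest matching prefix is /18 -> next hop Router L.

Router L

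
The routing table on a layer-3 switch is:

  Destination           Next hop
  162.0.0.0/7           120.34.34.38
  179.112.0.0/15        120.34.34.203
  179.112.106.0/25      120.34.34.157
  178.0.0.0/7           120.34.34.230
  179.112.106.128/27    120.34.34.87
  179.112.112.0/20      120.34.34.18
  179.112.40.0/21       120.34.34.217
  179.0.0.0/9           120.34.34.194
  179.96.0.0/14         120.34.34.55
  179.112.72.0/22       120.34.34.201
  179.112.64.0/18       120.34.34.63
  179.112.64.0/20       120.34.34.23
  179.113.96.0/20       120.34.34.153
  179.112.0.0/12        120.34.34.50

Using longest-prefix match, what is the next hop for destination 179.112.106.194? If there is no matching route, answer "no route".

120.34.34.63

Routes whose prefix contains 179.112.106.194:
  178.0.0.0/7 (178.0.0.0 - 179.255.255.255) -> 120.34.34.230
  179.0.0.0/9 (179.0.0.0 - 179.127.255.255) -> 120.34.34.194
  179.112.0.0/12 (179.112.0.0 - 179.127.255.255) -> 120.34.34.50
  179.112.0.0/15 (179.112.0.0 - 179.113.255.255) -> 120.34.34.203
  179.112.64.0/18 (179.112.64.0 - 179.112.127.255) -> 120.34.34.63
More-specific entries that do NOT match:
  179.112.106.128/27 (179.112.106.128 - 179.112.106.159) does not contain 179.112.106.194
  179.112.106.0/25 (179.112.106.0 - 179.112.106.127) does not contain 179.112.106.194
  179.112.72.0/22 (179.112.72.0 - 179.112.75.255) does not contain 179.112.106.194
  179.112.40.0/21 (179.112.40.0 - 179.112.47.255) does not contain 179.112.106.194
  179.112.112.0/20 (179.112.112.0 - 179.112.127.255) does not contain 179.112.106.194
  179.112.64.0/20 (179.112.64.0 - 179.112.79.255) does not contain 179.112.106.194
  179.113.96.0/20 (179.113.96.0 - 179.113.111.255) does not contain 179.112.106.194
Longest matching prefix is /18 -> next hop 120.34.34.63.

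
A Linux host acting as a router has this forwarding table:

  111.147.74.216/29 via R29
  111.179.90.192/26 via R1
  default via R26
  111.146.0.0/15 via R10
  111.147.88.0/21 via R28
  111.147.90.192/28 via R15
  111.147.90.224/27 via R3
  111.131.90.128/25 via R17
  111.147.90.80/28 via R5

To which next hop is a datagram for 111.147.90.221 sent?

R28

Routes whose prefix contains 111.147.90.221:
  0.0.0.0/0 (default, matches everything) -> R26
  111.146.0.0/15 (111.146.0.0 - 111.147.255.255) -> R10
  111.147.88.0/21 (111.147.88.0 - 111.147.95.255) -> R28
More-specific entries that do NOT match:
  111.147.74.216/29 (111.147.74.216 - 111.147.74.223) does not contain 111.147.90.221
  111.147.90.192/28 (111.147.90.192 - 111.147.90.207) does not contain 111.147.90.221
  111.147.90.80/28 (111.147.90.80 - 111.147.90.95) does not contain 111.147.90.221
  111.147.90.224/27 (111.147.90.224 - 111.147.90.255) does not contain 111.147.90.221
  111.179.90.192/26 (111.179.90.192 - 111.179.90.255) does not contain 111.147.90.221
  111.131.90.128/25 (111.131.90.128 - 111.131.90.255) does not contain 111.147.90.221
Longest matching prefix is /21 -> next hop R28.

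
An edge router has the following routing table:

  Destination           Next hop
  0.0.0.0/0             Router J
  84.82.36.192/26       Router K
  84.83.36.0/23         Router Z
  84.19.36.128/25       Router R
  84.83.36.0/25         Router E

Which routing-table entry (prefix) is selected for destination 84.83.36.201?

84.83.36.0/23

Entries matching 84.83.36.201:
  0.0.0.0/0 (default, matches everything)
  84.83.36.0/23 (84.83.36.0 - 84.83.37.255)
Most specific is 84.83.36.0/23.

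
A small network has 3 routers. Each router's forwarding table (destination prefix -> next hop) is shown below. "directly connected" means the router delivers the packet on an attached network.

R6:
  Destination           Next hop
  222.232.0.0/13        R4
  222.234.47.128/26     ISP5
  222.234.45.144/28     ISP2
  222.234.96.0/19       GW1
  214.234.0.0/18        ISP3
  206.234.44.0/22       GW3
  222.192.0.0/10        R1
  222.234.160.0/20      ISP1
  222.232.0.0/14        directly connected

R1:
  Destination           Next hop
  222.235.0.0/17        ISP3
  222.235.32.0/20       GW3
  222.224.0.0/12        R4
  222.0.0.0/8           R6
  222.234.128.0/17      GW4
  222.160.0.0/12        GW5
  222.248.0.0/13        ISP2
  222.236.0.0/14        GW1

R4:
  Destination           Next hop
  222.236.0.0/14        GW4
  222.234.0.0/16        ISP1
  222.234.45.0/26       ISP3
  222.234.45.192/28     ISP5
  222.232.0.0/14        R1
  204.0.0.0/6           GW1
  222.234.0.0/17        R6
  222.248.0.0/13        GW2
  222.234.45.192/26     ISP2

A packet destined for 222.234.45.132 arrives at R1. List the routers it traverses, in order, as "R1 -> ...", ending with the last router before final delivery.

R1 -> R4 -> R6

At R1: longest match for 222.234.45.132 is 222.224.0.0/12 -> R4
At R4: longest match for 222.234.45.132 is 222.234.0.0/17 -> R6
At R6: longest match for 222.234.45.132 is 222.232.0.0/14 -> directly connected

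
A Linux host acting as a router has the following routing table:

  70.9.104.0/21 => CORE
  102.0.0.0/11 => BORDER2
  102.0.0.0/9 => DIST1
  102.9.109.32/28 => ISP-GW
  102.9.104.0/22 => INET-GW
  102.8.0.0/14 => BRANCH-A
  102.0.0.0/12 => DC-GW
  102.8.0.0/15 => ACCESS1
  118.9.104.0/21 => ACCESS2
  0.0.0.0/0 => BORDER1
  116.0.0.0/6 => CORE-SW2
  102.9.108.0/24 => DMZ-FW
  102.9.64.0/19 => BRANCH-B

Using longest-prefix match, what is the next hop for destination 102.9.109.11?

Routes whose prefix contains 102.9.109.11:
  0.0.0.0/0 (default, matches everything) -> BORDER1
  102.0.0.0/9 (102.0.0.0 - 102.127.255.255) -> DIST1
  102.0.0.0/11 (102.0.0.0 - 102.31.255.255) -> BORDER2
  102.0.0.0/12 (102.0.0.0 - 102.15.255.255) -> DC-GW
  102.8.0.0/14 (102.8.0.0 - 102.11.255.255) -> BRANCH-A
  102.8.0.0/15 (102.8.0.0 - 102.9.255.255) -> ACCESS1
More-specific entries that do NOT match:
  102.9.109.32/28 (102.9.109.32 - 102.9.109.47) does not contain 102.9.109.11
  102.9.108.0/24 (102.9.108.0 - 102.9.108.255) does not contain 102.9.109.11
  102.9.104.0/22 (102.9.104.0 - 102.9.107.255) does not contain 102.9.109.11
  70.9.104.0/21 (70.9.104.0 - 70.9.111.255) does not contain 102.9.109.11
  118.9.104.0/21 (118.9.104.0 - 118.9.111.255) does not contain 102.9.109.11
  102.9.64.0/19 (102.9.64.0 - 102.9.95.255) does not contain 102.9.109.11
Longest matching prefix is /15 -> next hop ACCESS1.

ACCESS1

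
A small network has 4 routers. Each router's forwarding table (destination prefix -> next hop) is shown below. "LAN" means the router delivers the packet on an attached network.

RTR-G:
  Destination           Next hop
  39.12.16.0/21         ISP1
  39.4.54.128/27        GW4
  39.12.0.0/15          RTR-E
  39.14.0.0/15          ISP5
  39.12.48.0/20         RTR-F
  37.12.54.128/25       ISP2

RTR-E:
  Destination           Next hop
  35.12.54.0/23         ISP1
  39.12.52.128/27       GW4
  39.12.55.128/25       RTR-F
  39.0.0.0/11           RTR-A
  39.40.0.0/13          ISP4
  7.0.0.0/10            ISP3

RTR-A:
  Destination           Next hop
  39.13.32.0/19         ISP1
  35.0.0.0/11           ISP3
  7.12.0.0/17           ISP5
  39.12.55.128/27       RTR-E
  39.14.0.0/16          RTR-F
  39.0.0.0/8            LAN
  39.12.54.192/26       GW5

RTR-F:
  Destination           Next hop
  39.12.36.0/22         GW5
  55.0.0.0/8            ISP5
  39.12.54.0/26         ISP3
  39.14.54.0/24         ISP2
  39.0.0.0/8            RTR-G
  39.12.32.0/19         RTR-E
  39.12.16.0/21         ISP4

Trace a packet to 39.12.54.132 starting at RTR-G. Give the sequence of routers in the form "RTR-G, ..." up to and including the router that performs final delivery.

RTR-G, RTR-F, RTR-E, RTR-A

At RTR-G: longest match for 39.12.54.132 is 39.12.48.0/20 -> RTR-F
At RTR-F: longest match for 39.12.54.132 is 39.12.32.0/19 -> RTR-E
At RTR-E: longest match for 39.12.54.132 is 39.0.0.0/11 -> RTR-A
At RTR-A: longest match for 39.12.54.132 is 39.0.0.0/8 -> LAN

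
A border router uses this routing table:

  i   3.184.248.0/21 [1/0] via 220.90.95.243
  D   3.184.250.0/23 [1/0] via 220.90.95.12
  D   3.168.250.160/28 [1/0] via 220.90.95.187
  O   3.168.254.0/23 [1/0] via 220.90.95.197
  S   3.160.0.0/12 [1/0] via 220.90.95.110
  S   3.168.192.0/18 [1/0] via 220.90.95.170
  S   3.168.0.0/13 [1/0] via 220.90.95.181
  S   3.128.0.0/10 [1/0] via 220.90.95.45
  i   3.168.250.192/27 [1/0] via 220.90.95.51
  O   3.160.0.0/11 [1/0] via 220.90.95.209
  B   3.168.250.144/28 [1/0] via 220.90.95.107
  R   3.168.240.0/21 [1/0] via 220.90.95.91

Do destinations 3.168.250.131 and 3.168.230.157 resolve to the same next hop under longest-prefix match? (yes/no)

yes

3.168.250.131: longest match 3.168.192.0/18 -> 220.90.95.170
3.168.230.157: longest match 3.168.192.0/18 -> 220.90.95.170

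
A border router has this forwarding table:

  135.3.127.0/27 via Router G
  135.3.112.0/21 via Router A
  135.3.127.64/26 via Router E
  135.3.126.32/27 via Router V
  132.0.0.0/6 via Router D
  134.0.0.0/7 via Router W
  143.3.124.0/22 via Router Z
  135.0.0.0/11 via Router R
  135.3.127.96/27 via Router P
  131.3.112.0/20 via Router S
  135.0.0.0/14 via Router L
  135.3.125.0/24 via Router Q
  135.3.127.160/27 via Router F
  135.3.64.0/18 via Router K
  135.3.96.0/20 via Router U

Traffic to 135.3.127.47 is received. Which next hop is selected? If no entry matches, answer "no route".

Routes whose prefix contains 135.3.127.47:
  132.0.0.0/6 (132.0.0.0 - 135.255.255.255) -> Router D
  134.0.0.0/7 (134.0.0.0 - 135.255.255.255) -> Router W
  135.0.0.0/11 (135.0.0.0 - 135.31.255.255) -> Router R
  135.0.0.0/14 (135.0.0.0 - 135.3.255.255) -> Router L
  135.3.64.0/18 (135.3.64.0 - 135.3.127.255) -> Router K
More-specific entries that do NOT match:
  135.3.127.0/27 (135.3.127.0 - 135.3.127.31) does not contain 135.3.127.47
  135.3.126.32/27 (135.3.126.32 - 135.3.126.63) does not contain 135.3.127.47
  135.3.127.96/27 (135.3.127.96 - 135.3.127.127) does not contain 135.3.127.47
  135.3.127.160/27 (135.3.127.160 - 135.3.127.191) does not contain 135.3.127.47
  135.3.127.64/26 (135.3.127.64 - 135.3.127.127) does not contain 135.3.127.47
  135.3.125.0/24 (135.3.125.0 - 135.3.125.255) does not contain 135.3.127.47
  143.3.124.0/22 (143.3.124.0 - 143.3.127.255) does not contain 135.3.127.47
  135.3.112.0/21 (135.3.112.0 - 135.3.119.255) does not contain 135.3.127.47
  131.3.112.0/20 (131.3.112.0 - 131.3.127.255) does not contain 135.3.127.47
  135.3.96.0/20 (135.3.96.0 - 135.3.111.255) does not contain 135.3.127.47
Longest matching prefix is /18 -> next hop Router K.

Router K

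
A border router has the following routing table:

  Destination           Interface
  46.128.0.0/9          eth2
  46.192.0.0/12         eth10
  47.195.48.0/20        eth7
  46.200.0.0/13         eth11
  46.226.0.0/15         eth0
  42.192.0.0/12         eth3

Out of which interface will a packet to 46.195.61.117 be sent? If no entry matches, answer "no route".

eth10

Routes whose prefix contains 46.195.61.117:
  46.128.0.0/9 (46.128.0.0 - 46.255.255.255) -> eth2
  46.192.0.0/12 (46.192.0.0 - 46.207.255.255) -> eth10
More-specific entries that do NOT match:
  47.195.48.0/20 (47.195.48.0 - 47.195.63.255) does not contain 46.195.61.117
  46.226.0.0/15 (46.226.0.0 - 46.227.255.255) does not contain 46.195.61.117
  46.200.0.0/13 (46.200.0.0 - 46.207.255.255) does not contain 46.195.61.117
Longest matching prefix is /12 -> interface eth10.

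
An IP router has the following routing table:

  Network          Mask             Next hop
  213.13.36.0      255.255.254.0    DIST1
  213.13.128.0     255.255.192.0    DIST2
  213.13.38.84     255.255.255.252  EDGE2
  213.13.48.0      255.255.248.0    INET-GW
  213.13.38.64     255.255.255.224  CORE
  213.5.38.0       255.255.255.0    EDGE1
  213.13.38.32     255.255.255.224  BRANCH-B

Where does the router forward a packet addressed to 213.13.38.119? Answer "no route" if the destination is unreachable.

No entry's prefix contains 213.13.38.119; there is no default route.

no route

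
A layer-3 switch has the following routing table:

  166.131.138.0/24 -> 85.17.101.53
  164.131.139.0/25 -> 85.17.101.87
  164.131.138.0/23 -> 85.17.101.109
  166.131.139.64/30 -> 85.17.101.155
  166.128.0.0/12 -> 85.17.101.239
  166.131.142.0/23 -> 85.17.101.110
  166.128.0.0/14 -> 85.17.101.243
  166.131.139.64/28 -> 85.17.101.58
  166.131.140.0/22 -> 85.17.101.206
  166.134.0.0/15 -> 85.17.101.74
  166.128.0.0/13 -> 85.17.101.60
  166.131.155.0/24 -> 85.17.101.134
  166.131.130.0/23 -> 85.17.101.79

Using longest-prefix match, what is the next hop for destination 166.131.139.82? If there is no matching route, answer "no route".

85.17.101.243

Routes whose prefix contains 166.131.139.82:
  166.128.0.0/12 (166.128.0.0 - 166.143.255.255) -> 85.17.101.239
  166.128.0.0/13 (166.128.0.0 - 166.135.255.255) -> 85.17.101.60
  166.128.0.0/14 (166.128.0.0 - 166.131.255.255) -> 85.17.101.243
More-specific entries that do NOT match:
  166.131.139.64/30 (166.131.139.64 - 166.131.139.67) does not contain 166.131.139.82
  166.131.139.64/28 (166.131.139.64 - 166.131.139.79) does not contain 166.131.139.82
  164.131.139.0/25 (164.131.139.0 - 164.131.139.127) does not contain 166.131.139.82
  166.131.138.0/24 (166.131.138.0 - 166.131.138.255) does not contain 166.131.139.82
  166.131.155.0/24 (166.131.155.0 - 166.131.155.255) does not contain 166.131.139.82
  164.131.138.0/23 (164.131.138.0 - 164.131.139.255) does not contain 166.131.139.82
  166.131.142.0/23 (166.131.142.0 - 166.131.143.255) does not contain 166.131.139.82
  166.131.130.0/23 (166.131.130.0 - 166.131.131.255) does not contain 166.131.139.82
  166.131.140.0/22 (166.131.140.0 - 166.131.143.255) does not contain 166.131.139.82
  166.134.0.0/15 (166.134.0.0 - 166.135.255.255) does not contain 166.131.139.82
Longest matching prefix is /14 -> next hop 85.17.101.243.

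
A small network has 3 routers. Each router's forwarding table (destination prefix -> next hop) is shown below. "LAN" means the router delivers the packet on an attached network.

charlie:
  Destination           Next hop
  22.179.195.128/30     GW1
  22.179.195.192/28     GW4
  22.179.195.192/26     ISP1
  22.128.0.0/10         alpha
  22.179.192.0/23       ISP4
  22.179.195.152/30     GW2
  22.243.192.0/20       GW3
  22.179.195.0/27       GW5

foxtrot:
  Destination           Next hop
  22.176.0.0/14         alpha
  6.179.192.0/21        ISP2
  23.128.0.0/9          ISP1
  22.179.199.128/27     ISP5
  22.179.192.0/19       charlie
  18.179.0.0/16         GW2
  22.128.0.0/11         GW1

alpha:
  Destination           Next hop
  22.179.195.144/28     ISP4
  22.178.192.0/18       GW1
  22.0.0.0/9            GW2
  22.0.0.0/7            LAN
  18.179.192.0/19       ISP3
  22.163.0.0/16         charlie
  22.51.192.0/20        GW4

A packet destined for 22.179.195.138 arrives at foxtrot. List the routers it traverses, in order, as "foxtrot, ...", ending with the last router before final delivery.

foxtrot, charlie, alpha

At foxtrot: longest match for 22.179.195.138 is 22.179.192.0/19 -> charlie
At charlie: longest match for 22.179.195.138 is 22.128.0.0/10 -> alpha
At alpha: longest match for 22.179.195.138 is 22.0.0.0/7 -> LAN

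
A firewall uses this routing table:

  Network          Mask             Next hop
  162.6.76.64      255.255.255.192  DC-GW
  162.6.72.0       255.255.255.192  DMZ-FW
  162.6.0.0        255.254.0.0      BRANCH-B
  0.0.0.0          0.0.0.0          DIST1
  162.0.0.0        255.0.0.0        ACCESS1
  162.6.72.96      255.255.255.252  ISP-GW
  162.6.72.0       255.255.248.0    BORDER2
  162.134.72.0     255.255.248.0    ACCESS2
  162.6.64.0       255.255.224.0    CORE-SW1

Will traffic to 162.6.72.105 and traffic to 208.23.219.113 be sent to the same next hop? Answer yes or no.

162.6.72.105: longest match 162.6.72.0/21 -> BORDER2
208.23.219.113: longest match 0.0.0.0/0 -> DIST1

no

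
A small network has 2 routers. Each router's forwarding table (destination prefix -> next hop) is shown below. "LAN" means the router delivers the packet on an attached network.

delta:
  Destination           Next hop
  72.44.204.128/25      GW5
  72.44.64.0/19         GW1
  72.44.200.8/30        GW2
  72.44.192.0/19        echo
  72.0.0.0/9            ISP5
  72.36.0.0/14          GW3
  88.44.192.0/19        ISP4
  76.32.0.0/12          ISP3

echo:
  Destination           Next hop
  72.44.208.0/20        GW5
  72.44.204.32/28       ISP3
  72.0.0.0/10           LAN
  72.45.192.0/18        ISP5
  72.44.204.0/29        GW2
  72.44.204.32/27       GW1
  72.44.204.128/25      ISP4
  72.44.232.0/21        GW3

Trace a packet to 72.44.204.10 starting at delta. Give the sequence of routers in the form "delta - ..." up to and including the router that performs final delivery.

At delta: longest match for 72.44.204.10 is 72.44.192.0/19 -> echo
At echo: longest match for 72.44.204.10 is 72.0.0.0/10 -> LAN

delta - echo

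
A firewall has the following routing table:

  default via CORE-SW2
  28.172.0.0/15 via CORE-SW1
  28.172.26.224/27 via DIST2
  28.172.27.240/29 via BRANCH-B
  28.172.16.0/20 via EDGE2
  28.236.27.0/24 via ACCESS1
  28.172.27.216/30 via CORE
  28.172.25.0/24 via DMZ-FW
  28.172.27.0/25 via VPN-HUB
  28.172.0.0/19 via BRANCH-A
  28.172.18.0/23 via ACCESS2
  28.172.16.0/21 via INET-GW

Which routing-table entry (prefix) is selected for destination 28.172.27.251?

28.172.16.0/20

Entries matching 28.172.27.251:
  0.0.0.0/0 (default, matches everything)
  28.172.0.0/15 (28.172.0.0 - 28.173.255.255)
  28.172.0.0/19 (28.172.0.0 - 28.172.31.255)
  28.172.16.0/20 (28.172.16.0 - 28.172.31.255)
Most specific is 28.172.16.0/20.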